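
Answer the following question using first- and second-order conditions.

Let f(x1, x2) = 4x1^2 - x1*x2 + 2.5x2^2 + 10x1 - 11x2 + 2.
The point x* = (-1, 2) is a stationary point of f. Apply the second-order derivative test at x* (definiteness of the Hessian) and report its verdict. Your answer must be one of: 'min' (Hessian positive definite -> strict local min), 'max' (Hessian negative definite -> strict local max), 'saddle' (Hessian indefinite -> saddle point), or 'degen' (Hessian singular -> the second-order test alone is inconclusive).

Compute the Hessian H = grad^2 f:
  H = [[8, -1], [-1, 5]]
Verify stationarity: grad f(x*) = H x* + g = (0, 0).
Eigenvalues of H: 4.6972, 8.3028.
Both eigenvalues > 0, so H is positive definite -> x* is a strict local min.

min


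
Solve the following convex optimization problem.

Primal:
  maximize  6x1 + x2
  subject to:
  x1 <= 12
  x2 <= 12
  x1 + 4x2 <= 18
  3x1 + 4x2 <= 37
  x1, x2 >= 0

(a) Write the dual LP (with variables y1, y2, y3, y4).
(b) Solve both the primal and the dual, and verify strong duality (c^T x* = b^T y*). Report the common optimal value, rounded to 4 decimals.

The standard primal-dual pair for 'max c^T x s.t. A x <= b, x >= 0' is:
  Dual:  min b^T y  s.t.  A^T y >= c,  y >= 0.

So the dual LP is:
  minimize  12y1 + 12y2 + 18y3 + 37y4
  subject to:
    y1 + y3 + 3y4 >= 6
    y2 + 4y3 + 4y4 >= 1
    y1, y2, y3, y4 >= 0

Solving the primal: x* = (12, 0.25).
  primal value c^T x* = 72.25.
Solving the dual: y* = (5.25, 0, 0, 0.25).
  dual value b^T y* = 72.25.
Strong duality: c^T x* = b^T y*. Confirmed.

72.25


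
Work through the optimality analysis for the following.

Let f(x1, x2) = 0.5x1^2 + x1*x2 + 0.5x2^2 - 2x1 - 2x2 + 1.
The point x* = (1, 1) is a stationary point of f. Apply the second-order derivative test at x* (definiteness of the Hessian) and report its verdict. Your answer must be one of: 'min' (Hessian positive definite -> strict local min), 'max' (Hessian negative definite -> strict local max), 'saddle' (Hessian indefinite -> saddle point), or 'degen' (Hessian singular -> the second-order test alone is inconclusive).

Compute the Hessian H = grad^2 f:
  H = [[1, 1], [1, 1]]
Verify stationarity: grad f(x*) = H x* + g = (0, 0).
Eigenvalues of H: 0, 2.
H has a zero eigenvalue (singular; positive semidefinite but not definite), so H is neither positive definite, negative definite, nor indefinite. The second-order test alone is inconclusive -> degen.
(Indeed, f is constant along the null direction of H through x*, so x* is not a strict local extremum.)

degen


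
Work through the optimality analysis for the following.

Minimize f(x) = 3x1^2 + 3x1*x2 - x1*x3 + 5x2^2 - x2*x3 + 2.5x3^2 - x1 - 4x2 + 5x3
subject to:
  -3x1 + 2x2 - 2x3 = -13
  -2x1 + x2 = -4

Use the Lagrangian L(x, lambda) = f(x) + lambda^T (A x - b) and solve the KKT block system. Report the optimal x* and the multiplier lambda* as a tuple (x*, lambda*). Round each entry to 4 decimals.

Form the Lagrangian:
  L(x, lambda) = (1/2) x^T Q x + c^T x + lambda^T (A x - b)
Stationarity (grad_x L = 0): Q x + c + A^T lambda = 0.
Primal feasibility: A x = b.

This gives the KKT block system:
  [ Q   A^T ] [ x     ]   [-c ]
  [ A    0  ] [ lambda ] = [ b ]

Solving the linear system:
  x*      = (1.7378, -0.5244, 3.3689)
  lambda* = (10.3156, -13.2311)
  f(x*)   = 49.1911

x* = (1.7378, -0.5244, 3.3689), lambda* = (10.3156, -13.2311)


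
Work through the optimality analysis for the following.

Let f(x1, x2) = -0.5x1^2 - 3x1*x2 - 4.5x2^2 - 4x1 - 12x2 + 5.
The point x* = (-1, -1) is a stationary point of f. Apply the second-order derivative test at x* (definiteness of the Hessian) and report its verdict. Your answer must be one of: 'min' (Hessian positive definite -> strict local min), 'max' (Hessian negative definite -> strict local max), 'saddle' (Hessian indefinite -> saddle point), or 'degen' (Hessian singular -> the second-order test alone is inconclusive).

Compute the Hessian H = grad^2 f:
  H = [[-1, -3], [-3, -9]]
Verify stationarity: grad f(x*) = H x* + g = (0, 0).
Eigenvalues of H: -10, 0.
H has a zero eigenvalue (singular; negative semidefinite but not definite), so H is neither positive definite, negative definite, nor indefinite. The second-order test alone is inconclusive -> degen.
(Indeed, f is constant along the null direction of H through x*, so x* is not a strict local extremum.)

degen


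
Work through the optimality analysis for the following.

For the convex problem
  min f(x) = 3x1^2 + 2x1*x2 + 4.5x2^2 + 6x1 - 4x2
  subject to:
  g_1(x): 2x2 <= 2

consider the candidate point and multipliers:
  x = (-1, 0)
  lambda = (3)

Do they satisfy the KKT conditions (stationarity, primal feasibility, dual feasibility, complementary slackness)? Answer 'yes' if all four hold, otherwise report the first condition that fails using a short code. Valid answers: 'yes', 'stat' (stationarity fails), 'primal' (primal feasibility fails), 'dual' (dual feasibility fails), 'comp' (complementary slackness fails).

Gradient of f: grad f(x) = Q x + c = (0, -6)
Constraint values g_i(x) = a_i^T x - b_i:
  g_1((-1, 0)) = -2
Stationarity residual: grad f(x) + sum_i lambda_i a_i = (0, 0)
  -> stationarity OK
Primal feasibility (all g_i <= 0): OK
Dual feasibility (all lambda_i >= 0): OK
Complementary slackness (lambda_i * g_i(x) = 0 for all i): FAILS

Verdict: the first failing condition is complementary_slackness -> comp.

comp


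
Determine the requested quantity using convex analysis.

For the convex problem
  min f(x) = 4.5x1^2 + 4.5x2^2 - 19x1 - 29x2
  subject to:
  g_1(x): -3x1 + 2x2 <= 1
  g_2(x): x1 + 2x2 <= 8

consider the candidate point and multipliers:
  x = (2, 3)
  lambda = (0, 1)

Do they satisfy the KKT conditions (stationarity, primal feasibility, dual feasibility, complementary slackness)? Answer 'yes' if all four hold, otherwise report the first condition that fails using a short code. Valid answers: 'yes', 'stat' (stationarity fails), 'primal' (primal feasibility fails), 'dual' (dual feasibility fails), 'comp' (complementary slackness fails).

Gradient of f: grad f(x) = Q x + c = (-1, -2)
Constraint values g_i(x) = a_i^T x - b_i:
  g_1((2, 3)) = -1
  g_2((2, 3)) = 0
Stationarity residual: grad f(x) + sum_i lambda_i a_i = (0, 0)
  -> stationarity OK
Primal feasibility (all g_i <= 0): OK
Dual feasibility (all lambda_i >= 0): OK
Complementary slackness (lambda_i * g_i(x) = 0 for all i): OK

Verdict: yes, KKT holds.

yes


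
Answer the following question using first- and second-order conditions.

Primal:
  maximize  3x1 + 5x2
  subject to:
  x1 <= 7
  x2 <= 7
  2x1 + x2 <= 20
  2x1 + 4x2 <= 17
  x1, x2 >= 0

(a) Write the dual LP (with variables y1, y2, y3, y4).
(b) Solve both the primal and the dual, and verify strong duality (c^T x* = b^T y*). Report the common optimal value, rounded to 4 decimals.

The standard primal-dual pair for 'max c^T x s.t. A x <= b, x >= 0' is:
  Dual:  min b^T y  s.t.  A^T y >= c,  y >= 0.

So the dual LP is:
  minimize  7y1 + 7y2 + 20y3 + 17y4
  subject to:
    y1 + 2y3 + 2y4 >= 3
    y2 + y3 + 4y4 >= 5
    y1, y2, y3, y4 >= 0

Solving the primal: x* = (7, 0.75).
  primal value c^T x* = 24.75.
Solving the dual: y* = (0.5, 0, 0, 1.25).
  dual value b^T y* = 24.75.
Strong duality: c^T x* = b^T y*. Confirmed.

24.75


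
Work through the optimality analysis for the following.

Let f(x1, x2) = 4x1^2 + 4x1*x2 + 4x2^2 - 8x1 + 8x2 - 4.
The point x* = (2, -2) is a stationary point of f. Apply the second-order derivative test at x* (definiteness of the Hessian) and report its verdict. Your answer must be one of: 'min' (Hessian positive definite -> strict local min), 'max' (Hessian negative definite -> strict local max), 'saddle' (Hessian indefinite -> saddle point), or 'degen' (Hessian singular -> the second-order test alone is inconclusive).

Compute the Hessian H = grad^2 f:
  H = [[8, 4], [4, 8]]
Verify stationarity: grad f(x*) = H x* + g = (0, 0).
Eigenvalues of H: 4, 12.
Both eigenvalues > 0, so H is positive definite -> x* is a strict local min.

min


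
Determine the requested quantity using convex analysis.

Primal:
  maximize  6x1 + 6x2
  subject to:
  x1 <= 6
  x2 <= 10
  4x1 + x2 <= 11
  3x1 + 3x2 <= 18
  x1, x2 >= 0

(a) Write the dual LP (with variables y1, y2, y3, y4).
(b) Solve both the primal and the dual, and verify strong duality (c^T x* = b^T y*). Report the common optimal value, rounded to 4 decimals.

The standard primal-dual pair for 'max c^T x s.t. A x <= b, x >= 0' is:
  Dual:  min b^T y  s.t.  A^T y >= c,  y >= 0.

So the dual LP is:
  minimize  6y1 + 10y2 + 11y3 + 18y4
  subject to:
    y1 + 4y3 + 3y4 >= 6
    y2 + y3 + 3y4 >= 6
    y1, y2, y3, y4 >= 0

Solving the primal: x* = (1.6667, 4.3333).
  primal value c^T x* = 36.
Solving the dual: y* = (0, 0, 0, 2).
  dual value b^T y* = 36.
Strong duality: c^T x* = b^T y*. Confirmed.

36


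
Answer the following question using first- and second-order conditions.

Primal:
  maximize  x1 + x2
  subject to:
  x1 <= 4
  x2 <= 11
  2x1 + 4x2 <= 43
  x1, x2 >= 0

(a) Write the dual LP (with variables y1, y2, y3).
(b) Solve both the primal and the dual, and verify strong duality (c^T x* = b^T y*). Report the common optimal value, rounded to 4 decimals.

The standard primal-dual pair for 'max c^T x s.t. A x <= b, x >= 0' is:
  Dual:  min b^T y  s.t.  A^T y >= c,  y >= 0.

So the dual LP is:
  minimize  4y1 + 11y2 + 43y3
  subject to:
    y1 + 2y3 >= 1
    y2 + 4y3 >= 1
    y1, y2, y3 >= 0

Solving the primal: x* = (4, 8.75).
  primal value c^T x* = 12.75.
Solving the dual: y* = (0.5, 0, 0.25).
  dual value b^T y* = 12.75.
Strong duality: c^T x* = b^T y*. Confirmed.

12.75


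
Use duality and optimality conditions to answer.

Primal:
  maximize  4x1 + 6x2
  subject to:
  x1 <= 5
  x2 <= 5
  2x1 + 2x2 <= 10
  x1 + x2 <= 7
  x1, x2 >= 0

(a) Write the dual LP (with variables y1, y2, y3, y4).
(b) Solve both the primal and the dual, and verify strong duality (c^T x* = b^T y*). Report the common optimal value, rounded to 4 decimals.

The standard primal-dual pair for 'max c^T x s.t. A x <= b, x >= 0' is:
  Dual:  min b^T y  s.t.  A^T y >= c,  y >= 0.

So the dual LP is:
  minimize  5y1 + 5y2 + 10y3 + 7y4
  subject to:
    y1 + 2y3 + y4 >= 4
    y2 + 2y3 + y4 >= 6
    y1, y2, y3, y4 >= 0

Solving the primal: x* = (0, 5).
  primal value c^T x* = 30.
Solving the dual: y* = (0, 0, 3, 0).
  dual value b^T y* = 30.
Strong duality: c^T x* = b^T y*. Confirmed.

30


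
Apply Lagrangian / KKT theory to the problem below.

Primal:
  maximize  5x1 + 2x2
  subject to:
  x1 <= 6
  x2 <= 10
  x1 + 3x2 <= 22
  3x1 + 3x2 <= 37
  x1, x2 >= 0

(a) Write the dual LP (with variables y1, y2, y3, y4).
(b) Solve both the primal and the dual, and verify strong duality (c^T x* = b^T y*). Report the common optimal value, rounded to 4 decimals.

The standard primal-dual pair for 'max c^T x s.t. A x <= b, x >= 0' is:
  Dual:  min b^T y  s.t.  A^T y >= c,  y >= 0.

So the dual LP is:
  minimize  6y1 + 10y2 + 22y3 + 37y4
  subject to:
    y1 + y3 + 3y4 >= 5
    y2 + 3y3 + 3y4 >= 2
    y1, y2, y3, y4 >= 0

Solving the primal: x* = (6, 5.3333).
  primal value c^T x* = 40.6667.
Solving the dual: y* = (4.3333, 0, 0.6667, 0).
  dual value b^T y* = 40.6667.
Strong duality: c^T x* = b^T y*. Confirmed.

40.6667


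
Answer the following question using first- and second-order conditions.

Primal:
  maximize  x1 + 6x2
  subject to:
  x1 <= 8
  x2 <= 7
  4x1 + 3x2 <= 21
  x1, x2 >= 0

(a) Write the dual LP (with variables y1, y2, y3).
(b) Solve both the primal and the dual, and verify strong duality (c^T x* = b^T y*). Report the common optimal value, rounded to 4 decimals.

The standard primal-dual pair for 'max c^T x s.t. A x <= b, x >= 0' is:
  Dual:  min b^T y  s.t.  A^T y >= c,  y >= 0.

So the dual LP is:
  minimize  8y1 + 7y2 + 21y3
  subject to:
    y1 + 4y3 >= 1
    y2 + 3y3 >= 6
    y1, y2, y3 >= 0

Solving the primal: x* = (0, 7).
  primal value c^T x* = 42.
Solving the dual: y* = (0, 5.25, 0.25).
  dual value b^T y* = 42.
Strong duality: c^T x* = b^T y*. Confirmed.

42


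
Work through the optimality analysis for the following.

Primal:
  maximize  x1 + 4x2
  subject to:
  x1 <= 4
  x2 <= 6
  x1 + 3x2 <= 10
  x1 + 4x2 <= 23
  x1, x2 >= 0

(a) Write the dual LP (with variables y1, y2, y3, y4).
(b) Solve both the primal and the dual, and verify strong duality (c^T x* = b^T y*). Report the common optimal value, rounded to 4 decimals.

The standard primal-dual pair for 'max c^T x s.t. A x <= b, x >= 0' is:
  Dual:  min b^T y  s.t.  A^T y >= c,  y >= 0.

So the dual LP is:
  minimize  4y1 + 6y2 + 10y3 + 23y4
  subject to:
    y1 + y3 + y4 >= 1
    y2 + 3y3 + 4y4 >= 4
    y1, y2, y3, y4 >= 0

Solving the primal: x* = (0, 3.3333).
  primal value c^T x* = 13.3333.
Solving the dual: y* = (0, 0, 1.3333, 0).
  dual value b^T y* = 13.3333.
Strong duality: c^T x* = b^T y*. Confirmed.

13.3333


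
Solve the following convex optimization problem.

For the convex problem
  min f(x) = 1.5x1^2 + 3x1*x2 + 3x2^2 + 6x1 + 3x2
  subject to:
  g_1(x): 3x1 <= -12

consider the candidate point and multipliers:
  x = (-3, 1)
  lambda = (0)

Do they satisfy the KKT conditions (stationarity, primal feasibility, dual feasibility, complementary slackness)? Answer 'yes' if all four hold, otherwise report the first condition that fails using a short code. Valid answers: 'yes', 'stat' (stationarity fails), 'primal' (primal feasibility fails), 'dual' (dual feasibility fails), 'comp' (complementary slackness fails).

Gradient of f: grad f(x) = Q x + c = (0, 0)
Constraint values g_i(x) = a_i^T x - b_i:
  g_1((-3, 1)) = 3
Stationarity residual: grad f(x) + sum_i lambda_i a_i = (0, 0)
  -> stationarity OK
Primal feasibility (all g_i <= 0): FAILS
Dual feasibility (all lambda_i >= 0): OK
Complementary slackness (lambda_i * g_i(x) = 0 for all i): OK

Verdict: the first failing condition is primal_feasibility -> primal.

primal


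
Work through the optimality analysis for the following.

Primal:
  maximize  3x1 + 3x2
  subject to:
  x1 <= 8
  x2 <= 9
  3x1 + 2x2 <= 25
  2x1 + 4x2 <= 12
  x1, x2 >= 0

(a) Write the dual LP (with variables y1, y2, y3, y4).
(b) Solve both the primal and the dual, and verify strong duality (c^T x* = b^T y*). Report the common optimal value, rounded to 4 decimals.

The standard primal-dual pair for 'max c^T x s.t. A x <= b, x >= 0' is:
  Dual:  min b^T y  s.t.  A^T y >= c,  y >= 0.

So the dual LP is:
  minimize  8y1 + 9y2 + 25y3 + 12y4
  subject to:
    y1 + 3y3 + 2y4 >= 3
    y2 + 2y3 + 4y4 >= 3
    y1, y2, y3, y4 >= 0

Solving the primal: x* = (6, 0).
  primal value c^T x* = 18.
Solving the dual: y* = (0, 0, 0, 1.5).
  dual value b^T y* = 18.
Strong duality: c^T x* = b^T y*. Confirmed.

18


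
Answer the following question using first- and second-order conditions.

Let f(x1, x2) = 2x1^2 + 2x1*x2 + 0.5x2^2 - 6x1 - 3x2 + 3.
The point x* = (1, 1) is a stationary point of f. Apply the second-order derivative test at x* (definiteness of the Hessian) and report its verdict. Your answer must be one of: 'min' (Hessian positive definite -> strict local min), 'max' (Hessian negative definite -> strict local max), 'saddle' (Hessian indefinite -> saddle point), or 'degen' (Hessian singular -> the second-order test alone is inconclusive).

Compute the Hessian H = grad^2 f:
  H = [[4, 2], [2, 1]]
Verify stationarity: grad f(x*) = H x* + g = (0, 0).
Eigenvalues of H: 0, 5.
H has a zero eigenvalue (singular; positive semidefinite but not definite), so H is neither positive definite, negative definite, nor indefinite. The second-order test alone is inconclusive -> degen.
(Indeed, f is constant along the null direction of H through x*, so x* is not a strict local extremum.)

degen


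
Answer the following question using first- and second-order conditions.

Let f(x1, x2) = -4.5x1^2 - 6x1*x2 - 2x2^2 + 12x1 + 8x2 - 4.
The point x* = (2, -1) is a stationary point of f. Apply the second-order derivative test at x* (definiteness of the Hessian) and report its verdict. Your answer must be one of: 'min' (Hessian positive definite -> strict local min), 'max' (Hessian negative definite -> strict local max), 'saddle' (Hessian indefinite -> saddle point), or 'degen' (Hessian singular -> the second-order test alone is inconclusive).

Compute the Hessian H = grad^2 f:
  H = [[-9, -6], [-6, -4]]
Verify stationarity: grad f(x*) = H x* + g = (0, 0).
Eigenvalues of H: -13, 0.
H has a zero eigenvalue (singular; negative semidefinite but not definite), so H is neither positive definite, negative definite, nor indefinite. The second-order test alone is inconclusive -> degen.
(Indeed, f is constant along the null direction of H through x*, so x* is not a strict local extremum.)

degen


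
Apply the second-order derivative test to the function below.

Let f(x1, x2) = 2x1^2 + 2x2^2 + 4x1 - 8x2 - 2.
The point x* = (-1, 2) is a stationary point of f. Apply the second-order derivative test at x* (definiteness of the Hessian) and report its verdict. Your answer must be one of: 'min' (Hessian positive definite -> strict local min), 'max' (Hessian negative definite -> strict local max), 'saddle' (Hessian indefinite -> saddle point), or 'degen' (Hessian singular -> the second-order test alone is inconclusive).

Compute the Hessian H = grad^2 f:
  H = [[4, 0], [0, 4]]
Verify stationarity: grad f(x*) = H x* + g = (0, 0).
Eigenvalues of H: 4, 4.
Both eigenvalues > 0, so H is positive definite -> x* is a strict local min.

min


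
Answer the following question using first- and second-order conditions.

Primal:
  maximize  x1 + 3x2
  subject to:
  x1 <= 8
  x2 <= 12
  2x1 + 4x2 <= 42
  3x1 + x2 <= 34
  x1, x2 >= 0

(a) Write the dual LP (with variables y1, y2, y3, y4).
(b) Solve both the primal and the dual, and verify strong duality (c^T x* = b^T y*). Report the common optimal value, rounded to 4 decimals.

The standard primal-dual pair for 'max c^T x s.t. A x <= b, x >= 0' is:
  Dual:  min b^T y  s.t.  A^T y >= c,  y >= 0.

So the dual LP is:
  minimize  8y1 + 12y2 + 42y3 + 34y4
  subject to:
    y1 + 2y3 + 3y4 >= 1
    y2 + 4y3 + y4 >= 3
    y1, y2, y3, y4 >= 0

Solving the primal: x* = (0, 10.5).
  primal value c^T x* = 31.5.
Solving the dual: y* = (0, 0, 0.75, 0).
  dual value b^T y* = 31.5.
Strong duality: c^T x* = b^T y*. Confirmed.

31.5


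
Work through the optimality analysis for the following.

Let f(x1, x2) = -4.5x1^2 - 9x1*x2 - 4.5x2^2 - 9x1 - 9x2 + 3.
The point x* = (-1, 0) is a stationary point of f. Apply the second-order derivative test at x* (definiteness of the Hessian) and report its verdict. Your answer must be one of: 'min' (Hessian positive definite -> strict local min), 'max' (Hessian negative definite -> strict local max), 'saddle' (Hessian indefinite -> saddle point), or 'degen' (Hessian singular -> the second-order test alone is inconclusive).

Compute the Hessian H = grad^2 f:
  H = [[-9, -9], [-9, -9]]
Verify stationarity: grad f(x*) = H x* + g = (0, 0).
Eigenvalues of H: -18, 0.
H has a zero eigenvalue (singular; negative semidefinite but not definite), so H is neither positive definite, negative definite, nor indefinite. The second-order test alone is inconclusive -> degen.
(Indeed, f is constant along the null direction of H through x*, so x* is not a strict local extremum.)

degen


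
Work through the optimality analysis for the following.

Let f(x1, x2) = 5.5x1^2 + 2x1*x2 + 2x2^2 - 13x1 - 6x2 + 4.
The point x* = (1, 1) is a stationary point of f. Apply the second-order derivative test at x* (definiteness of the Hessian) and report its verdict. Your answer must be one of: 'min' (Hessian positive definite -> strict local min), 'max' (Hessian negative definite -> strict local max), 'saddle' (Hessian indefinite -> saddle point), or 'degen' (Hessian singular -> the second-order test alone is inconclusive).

Compute the Hessian H = grad^2 f:
  H = [[11, 2], [2, 4]]
Verify stationarity: grad f(x*) = H x* + g = (0, 0).
Eigenvalues of H: 3.4689, 11.5311.
Both eigenvalues > 0, so H is positive definite -> x* is a strict local min.

min


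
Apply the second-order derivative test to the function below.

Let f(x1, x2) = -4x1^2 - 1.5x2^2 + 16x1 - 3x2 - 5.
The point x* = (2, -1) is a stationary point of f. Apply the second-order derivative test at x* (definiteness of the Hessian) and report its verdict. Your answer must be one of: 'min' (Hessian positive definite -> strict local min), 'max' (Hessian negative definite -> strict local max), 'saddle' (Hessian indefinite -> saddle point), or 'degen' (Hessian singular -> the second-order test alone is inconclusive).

Compute the Hessian H = grad^2 f:
  H = [[-8, 0], [0, -3]]
Verify stationarity: grad f(x*) = H x* + g = (0, 0).
Eigenvalues of H: -8, -3.
Both eigenvalues < 0, so H is negative definite -> x* is a strict local max.

max


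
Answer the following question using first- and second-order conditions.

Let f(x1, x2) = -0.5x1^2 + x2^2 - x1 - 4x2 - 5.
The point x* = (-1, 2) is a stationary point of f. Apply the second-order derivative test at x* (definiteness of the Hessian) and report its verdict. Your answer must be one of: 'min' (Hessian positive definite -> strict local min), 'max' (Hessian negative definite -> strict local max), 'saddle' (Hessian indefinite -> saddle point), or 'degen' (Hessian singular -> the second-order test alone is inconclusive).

Compute the Hessian H = grad^2 f:
  H = [[-1, 0], [0, 2]]
Verify stationarity: grad f(x*) = H x* + g = (0, 0).
Eigenvalues of H: -1, 2.
Eigenvalues have mixed signs, so H is indefinite -> x* is a saddle point.

saddle


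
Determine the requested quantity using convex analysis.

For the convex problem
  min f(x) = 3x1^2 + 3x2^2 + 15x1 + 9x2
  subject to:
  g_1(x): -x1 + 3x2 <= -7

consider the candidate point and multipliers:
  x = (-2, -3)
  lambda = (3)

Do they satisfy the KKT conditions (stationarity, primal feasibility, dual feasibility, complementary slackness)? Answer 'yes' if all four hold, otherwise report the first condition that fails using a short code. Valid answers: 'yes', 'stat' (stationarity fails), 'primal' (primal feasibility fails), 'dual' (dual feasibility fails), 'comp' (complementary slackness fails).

Gradient of f: grad f(x) = Q x + c = (3, -9)
Constraint values g_i(x) = a_i^T x - b_i:
  g_1((-2, -3)) = 0
Stationarity residual: grad f(x) + sum_i lambda_i a_i = (0, 0)
  -> stationarity OK
Primal feasibility (all g_i <= 0): OK
Dual feasibility (all lambda_i >= 0): OK
Complementary slackness (lambda_i * g_i(x) = 0 for all i): OK

Verdict: yes, KKT holds.

yes


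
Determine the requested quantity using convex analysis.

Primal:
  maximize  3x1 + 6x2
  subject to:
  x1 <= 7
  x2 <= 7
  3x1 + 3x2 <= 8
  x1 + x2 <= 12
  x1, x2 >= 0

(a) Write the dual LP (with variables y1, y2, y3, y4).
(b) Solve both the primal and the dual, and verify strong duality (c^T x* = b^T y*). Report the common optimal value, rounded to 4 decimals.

The standard primal-dual pair for 'max c^T x s.t. A x <= b, x >= 0' is:
  Dual:  min b^T y  s.t.  A^T y >= c,  y >= 0.

So the dual LP is:
  minimize  7y1 + 7y2 + 8y3 + 12y4
  subject to:
    y1 + 3y3 + y4 >= 3
    y2 + 3y3 + y4 >= 6
    y1, y2, y3, y4 >= 0

Solving the primal: x* = (0, 2.6667).
  primal value c^T x* = 16.
Solving the dual: y* = (0, 0, 2, 0).
  dual value b^T y* = 16.
Strong duality: c^T x* = b^T y*. Confirmed.

16


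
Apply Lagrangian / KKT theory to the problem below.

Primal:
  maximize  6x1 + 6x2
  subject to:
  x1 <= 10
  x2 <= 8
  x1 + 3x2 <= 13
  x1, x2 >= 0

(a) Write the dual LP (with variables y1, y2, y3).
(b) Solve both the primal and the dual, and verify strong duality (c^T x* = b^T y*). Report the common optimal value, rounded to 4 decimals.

The standard primal-dual pair for 'max c^T x s.t. A x <= b, x >= 0' is:
  Dual:  min b^T y  s.t.  A^T y >= c,  y >= 0.

So the dual LP is:
  minimize  10y1 + 8y2 + 13y3
  subject to:
    y1 + y3 >= 6
    y2 + 3y3 >= 6
    y1, y2, y3 >= 0

Solving the primal: x* = (10, 1).
  primal value c^T x* = 66.
Solving the dual: y* = (4, 0, 2).
  dual value b^T y* = 66.
Strong duality: c^T x* = b^T y*. Confirmed.

66


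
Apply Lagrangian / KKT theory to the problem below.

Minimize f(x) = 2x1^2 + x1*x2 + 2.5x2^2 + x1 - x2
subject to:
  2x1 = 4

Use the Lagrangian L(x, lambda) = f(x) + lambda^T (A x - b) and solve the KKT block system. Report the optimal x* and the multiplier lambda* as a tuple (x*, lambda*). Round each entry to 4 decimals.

Form the Lagrangian:
  L(x, lambda) = (1/2) x^T Q x + c^T x + lambda^T (A x - b)
Stationarity (grad_x L = 0): Q x + c + A^T lambda = 0.
Primal feasibility: A x = b.

This gives the KKT block system:
  [ Q   A^T ] [ x     ]   [-c ]
  [ A    0  ] [ lambda ] = [ b ]

Solving the linear system:
  x*      = (2, -0.2)
  lambda* = (-4.4)
  f(x*)   = 9.9

x* = (2, -0.2), lambda* = (-4.4)


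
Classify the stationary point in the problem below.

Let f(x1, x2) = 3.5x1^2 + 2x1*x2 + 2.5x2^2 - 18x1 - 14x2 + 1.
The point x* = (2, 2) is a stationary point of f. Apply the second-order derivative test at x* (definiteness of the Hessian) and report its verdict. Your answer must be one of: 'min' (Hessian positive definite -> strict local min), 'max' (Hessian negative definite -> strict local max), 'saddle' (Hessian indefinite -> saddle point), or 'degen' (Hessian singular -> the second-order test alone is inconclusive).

Compute the Hessian H = grad^2 f:
  H = [[7, 2], [2, 5]]
Verify stationarity: grad f(x*) = H x* + g = (0, 0).
Eigenvalues of H: 3.7639, 8.2361.
Both eigenvalues > 0, so H is positive definite -> x* is a strict local min.

min


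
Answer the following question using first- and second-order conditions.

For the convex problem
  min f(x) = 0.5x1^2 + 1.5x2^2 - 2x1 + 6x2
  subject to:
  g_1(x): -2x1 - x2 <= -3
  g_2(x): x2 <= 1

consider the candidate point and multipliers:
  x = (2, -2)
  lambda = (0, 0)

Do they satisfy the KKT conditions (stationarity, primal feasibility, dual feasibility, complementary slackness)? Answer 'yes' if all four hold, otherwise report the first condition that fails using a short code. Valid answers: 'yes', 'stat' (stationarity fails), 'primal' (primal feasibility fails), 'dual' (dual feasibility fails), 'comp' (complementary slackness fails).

Gradient of f: grad f(x) = Q x + c = (0, 0)
Constraint values g_i(x) = a_i^T x - b_i:
  g_1((2, -2)) = 1
  g_2((2, -2)) = -3
Stationarity residual: grad f(x) + sum_i lambda_i a_i = (0, 0)
  -> stationarity OK
Primal feasibility (all g_i <= 0): FAILS
Dual feasibility (all lambda_i >= 0): OK
Complementary slackness (lambda_i * g_i(x) = 0 for all i): OK

Verdict: the first failing condition is primal_feasibility -> primal.

primal


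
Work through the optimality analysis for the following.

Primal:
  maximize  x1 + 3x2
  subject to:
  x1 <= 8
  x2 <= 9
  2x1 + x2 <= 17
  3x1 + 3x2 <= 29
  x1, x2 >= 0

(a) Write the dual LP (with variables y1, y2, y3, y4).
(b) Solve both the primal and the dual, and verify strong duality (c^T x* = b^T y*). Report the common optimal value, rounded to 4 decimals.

The standard primal-dual pair for 'max c^T x s.t. A x <= b, x >= 0' is:
  Dual:  min b^T y  s.t.  A^T y >= c,  y >= 0.

So the dual LP is:
  minimize  8y1 + 9y2 + 17y3 + 29y4
  subject to:
    y1 + 2y3 + 3y4 >= 1
    y2 + y3 + 3y4 >= 3
    y1, y2, y3, y4 >= 0

Solving the primal: x* = (0.6667, 9).
  primal value c^T x* = 27.6667.
Solving the dual: y* = (0, 2, 0, 0.3333).
  dual value b^T y* = 27.6667.
Strong duality: c^T x* = b^T y*. Confirmed.

27.6667


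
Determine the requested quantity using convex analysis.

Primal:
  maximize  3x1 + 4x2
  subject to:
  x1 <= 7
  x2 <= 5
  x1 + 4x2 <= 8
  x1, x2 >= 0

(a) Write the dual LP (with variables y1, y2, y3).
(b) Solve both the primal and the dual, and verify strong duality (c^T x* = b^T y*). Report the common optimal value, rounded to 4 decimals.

The standard primal-dual pair for 'max c^T x s.t. A x <= b, x >= 0' is:
  Dual:  min b^T y  s.t.  A^T y >= c,  y >= 0.

So the dual LP is:
  minimize  7y1 + 5y2 + 8y3
  subject to:
    y1 + y3 >= 3
    y2 + 4y3 >= 4
    y1, y2, y3 >= 0

Solving the primal: x* = (7, 0.25).
  primal value c^T x* = 22.
Solving the dual: y* = (2, 0, 1).
  dual value b^T y* = 22.
Strong duality: c^T x* = b^T y*. Confirmed.

22


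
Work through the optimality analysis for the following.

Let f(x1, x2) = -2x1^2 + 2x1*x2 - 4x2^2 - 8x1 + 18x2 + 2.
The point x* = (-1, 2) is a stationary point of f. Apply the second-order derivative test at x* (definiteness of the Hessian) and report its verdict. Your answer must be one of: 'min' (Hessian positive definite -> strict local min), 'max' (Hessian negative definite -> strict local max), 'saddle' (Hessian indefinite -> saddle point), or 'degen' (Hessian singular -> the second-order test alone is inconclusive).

Compute the Hessian H = grad^2 f:
  H = [[-4, 2], [2, -8]]
Verify stationarity: grad f(x*) = H x* + g = (0, 0).
Eigenvalues of H: -8.8284, -3.1716.
Both eigenvalues < 0, so H is negative definite -> x* is a strict local max.

max


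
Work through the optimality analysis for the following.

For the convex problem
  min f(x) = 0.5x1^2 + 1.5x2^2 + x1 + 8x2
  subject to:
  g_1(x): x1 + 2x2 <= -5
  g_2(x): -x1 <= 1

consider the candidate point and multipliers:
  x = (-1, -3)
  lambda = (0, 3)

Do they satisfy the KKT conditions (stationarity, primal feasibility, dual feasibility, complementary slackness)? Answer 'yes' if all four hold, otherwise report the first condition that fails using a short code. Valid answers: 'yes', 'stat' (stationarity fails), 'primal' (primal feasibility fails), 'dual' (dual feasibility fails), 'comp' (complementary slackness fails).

Gradient of f: grad f(x) = Q x + c = (0, -1)
Constraint values g_i(x) = a_i^T x - b_i:
  g_1((-1, -3)) = -2
  g_2((-1, -3)) = 0
Stationarity residual: grad f(x) + sum_i lambda_i a_i = (-3, -1)
  -> stationarity FAILS
Primal feasibility (all g_i <= 0): OK
Dual feasibility (all lambda_i >= 0): OK
Complementary slackness (lambda_i * g_i(x) = 0 for all i): OK

Verdict: the first failing condition is stationarity -> stat.

stat


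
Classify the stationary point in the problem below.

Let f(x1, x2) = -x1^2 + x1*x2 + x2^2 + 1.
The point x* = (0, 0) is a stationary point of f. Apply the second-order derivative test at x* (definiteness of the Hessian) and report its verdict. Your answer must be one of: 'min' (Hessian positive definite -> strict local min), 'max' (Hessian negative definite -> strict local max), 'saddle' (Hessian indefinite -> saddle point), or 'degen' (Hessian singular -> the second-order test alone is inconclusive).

Compute the Hessian H = grad^2 f:
  H = [[-2, 1], [1, 2]]
Verify stationarity: grad f(x*) = H x* + g = (0, 0).
Eigenvalues of H: -2.2361, 2.2361.
Eigenvalues have mixed signs, so H is indefinite -> x* is a saddle point.

saddle


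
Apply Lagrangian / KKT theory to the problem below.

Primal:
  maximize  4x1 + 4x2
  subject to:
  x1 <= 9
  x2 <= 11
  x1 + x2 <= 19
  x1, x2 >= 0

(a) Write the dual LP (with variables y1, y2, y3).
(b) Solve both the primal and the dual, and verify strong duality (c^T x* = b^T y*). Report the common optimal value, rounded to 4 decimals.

The standard primal-dual pair for 'max c^T x s.t. A x <= b, x >= 0' is:
  Dual:  min b^T y  s.t.  A^T y >= c,  y >= 0.

So the dual LP is:
  minimize  9y1 + 11y2 + 19y3
  subject to:
    y1 + y3 >= 4
    y2 + y3 >= 4
    y1, y2, y3 >= 0

Solving the primal: x* = (8, 11).
  primal value c^T x* = 76.
Solving the dual: y* = (0, 0, 4).
  dual value b^T y* = 76.
Strong duality: c^T x* = b^T y*. Confirmed.

76


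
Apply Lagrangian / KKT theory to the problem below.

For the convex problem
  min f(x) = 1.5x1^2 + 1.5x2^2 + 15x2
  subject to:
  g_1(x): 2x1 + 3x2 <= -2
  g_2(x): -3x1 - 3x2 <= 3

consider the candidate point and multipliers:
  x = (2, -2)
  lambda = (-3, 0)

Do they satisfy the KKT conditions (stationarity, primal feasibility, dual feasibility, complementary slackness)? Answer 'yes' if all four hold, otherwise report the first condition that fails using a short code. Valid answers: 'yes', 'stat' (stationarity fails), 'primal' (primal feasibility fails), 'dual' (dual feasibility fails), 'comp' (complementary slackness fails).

Gradient of f: grad f(x) = Q x + c = (6, 9)
Constraint values g_i(x) = a_i^T x - b_i:
  g_1((2, -2)) = 0
  g_2((2, -2)) = -3
Stationarity residual: grad f(x) + sum_i lambda_i a_i = (0, 0)
  -> stationarity OK
Primal feasibility (all g_i <= 0): OK
Dual feasibility (all lambda_i >= 0): FAILS
Complementary slackness (lambda_i * g_i(x) = 0 for all i): OK

Verdict: the first failing condition is dual_feasibility -> dual.

dual


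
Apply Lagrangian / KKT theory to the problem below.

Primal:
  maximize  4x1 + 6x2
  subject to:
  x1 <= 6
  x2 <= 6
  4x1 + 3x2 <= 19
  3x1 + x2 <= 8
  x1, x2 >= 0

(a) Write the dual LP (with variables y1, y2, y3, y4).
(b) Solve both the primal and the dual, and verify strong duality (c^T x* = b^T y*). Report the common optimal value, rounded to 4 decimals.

The standard primal-dual pair for 'max c^T x s.t. A x <= b, x >= 0' is:
  Dual:  min b^T y  s.t.  A^T y >= c,  y >= 0.

So the dual LP is:
  minimize  6y1 + 6y2 + 19y3 + 8y4
  subject to:
    y1 + 4y3 + 3y4 >= 4
    y2 + 3y3 + y4 >= 6
    y1, y2, y3, y4 >= 0

Solving the primal: x* = (0.25, 6).
  primal value c^T x* = 37.
Solving the dual: y* = (0, 3, 1, 0).
  dual value b^T y* = 37.
Strong duality: c^T x* = b^T y*. Confirmed.

37


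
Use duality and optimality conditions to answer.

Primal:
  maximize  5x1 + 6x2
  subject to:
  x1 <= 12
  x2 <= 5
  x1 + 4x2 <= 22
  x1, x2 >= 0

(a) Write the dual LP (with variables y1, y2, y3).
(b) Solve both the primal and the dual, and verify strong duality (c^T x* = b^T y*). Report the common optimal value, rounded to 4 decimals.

The standard primal-dual pair for 'max c^T x s.t. A x <= b, x >= 0' is:
  Dual:  min b^T y  s.t.  A^T y >= c,  y >= 0.

So the dual LP is:
  minimize  12y1 + 5y2 + 22y3
  subject to:
    y1 + y3 >= 5
    y2 + 4y3 >= 6
    y1, y2, y3 >= 0

Solving the primal: x* = (12, 2.5).
  primal value c^T x* = 75.
Solving the dual: y* = (3.5, 0, 1.5).
  dual value b^T y* = 75.
Strong duality: c^T x* = b^T y*. Confirmed.

75


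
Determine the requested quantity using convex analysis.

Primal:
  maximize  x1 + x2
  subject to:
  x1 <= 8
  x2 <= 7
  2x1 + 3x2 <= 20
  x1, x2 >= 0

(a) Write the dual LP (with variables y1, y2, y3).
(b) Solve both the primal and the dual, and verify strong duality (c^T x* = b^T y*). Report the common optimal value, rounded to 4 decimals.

The standard primal-dual pair for 'max c^T x s.t. A x <= b, x >= 0' is:
  Dual:  min b^T y  s.t.  A^T y >= c,  y >= 0.

So the dual LP is:
  minimize  8y1 + 7y2 + 20y3
  subject to:
    y1 + 2y3 >= 1
    y2 + 3y3 >= 1
    y1, y2, y3 >= 0

Solving the primal: x* = (8, 1.3333).
  primal value c^T x* = 9.3333.
Solving the dual: y* = (0.3333, 0, 0.3333).
  dual value b^T y* = 9.3333.
Strong duality: c^T x* = b^T y*. Confirmed.

9.3333


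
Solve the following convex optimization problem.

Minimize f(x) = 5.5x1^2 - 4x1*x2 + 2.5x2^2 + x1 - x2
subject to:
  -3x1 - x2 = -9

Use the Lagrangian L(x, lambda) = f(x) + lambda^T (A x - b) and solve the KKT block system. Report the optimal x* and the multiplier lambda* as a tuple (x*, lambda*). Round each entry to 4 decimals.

Form the Lagrangian:
  L(x, lambda) = (1/2) x^T Q x + c^T x + lambda^T (A x - b)
Stationarity (grad_x L = 0): Q x + c + A^T lambda = 0.
Primal feasibility: A x = b.

This gives the KKT block system:
  [ Q   A^T ] [ x     ]   [-c ]
  [ A    0  ] [ lambda ] = [ b ]

Solving the linear system:
  x*      = (2.0875, 2.7375)
  lambda* = (4.3375)
  f(x*)   = 19.1938

x* = (2.0875, 2.7375), lambda* = (4.3375)


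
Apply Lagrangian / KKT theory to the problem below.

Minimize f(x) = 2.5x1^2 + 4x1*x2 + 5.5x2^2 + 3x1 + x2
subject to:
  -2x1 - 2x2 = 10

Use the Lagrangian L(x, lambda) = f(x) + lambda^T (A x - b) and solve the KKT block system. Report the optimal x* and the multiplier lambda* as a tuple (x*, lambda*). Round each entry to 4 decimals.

Form the Lagrangian:
  L(x, lambda) = (1/2) x^T Q x + c^T x + lambda^T (A x - b)
Stationarity (grad_x L = 0): Q x + c + A^T lambda = 0.
Primal feasibility: A x = b.

This gives the KKT block system:
  [ Q   A^T ] [ x     ]   [-c ]
  [ A    0  ] [ lambda ] = [ b ]

Solving the linear system:
  x*      = (-4.625, -0.375)
  lambda* = (-10.8125)
  f(x*)   = 46.9375

x* = (-4.625, -0.375), lambda* = (-10.8125)


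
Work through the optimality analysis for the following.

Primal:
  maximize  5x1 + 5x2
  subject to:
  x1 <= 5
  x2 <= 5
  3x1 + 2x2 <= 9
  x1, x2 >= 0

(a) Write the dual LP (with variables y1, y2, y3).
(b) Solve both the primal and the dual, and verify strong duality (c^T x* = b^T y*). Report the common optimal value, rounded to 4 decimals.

The standard primal-dual pair for 'max c^T x s.t. A x <= b, x >= 0' is:
  Dual:  min b^T y  s.t.  A^T y >= c,  y >= 0.

So the dual LP is:
  minimize  5y1 + 5y2 + 9y3
  subject to:
    y1 + 3y3 >= 5
    y2 + 2y3 >= 5
    y1, y2, y3 >= 0

Solving the primal: x* = (0, 4.5).
  primal value c^T x* = 22.5.
Solving the dual: y* = (0, 0, 2.5).
  dual value b^T y* = 22.5.
Strong duality: c^T x* = b^T y*. Confirmed.

22.5


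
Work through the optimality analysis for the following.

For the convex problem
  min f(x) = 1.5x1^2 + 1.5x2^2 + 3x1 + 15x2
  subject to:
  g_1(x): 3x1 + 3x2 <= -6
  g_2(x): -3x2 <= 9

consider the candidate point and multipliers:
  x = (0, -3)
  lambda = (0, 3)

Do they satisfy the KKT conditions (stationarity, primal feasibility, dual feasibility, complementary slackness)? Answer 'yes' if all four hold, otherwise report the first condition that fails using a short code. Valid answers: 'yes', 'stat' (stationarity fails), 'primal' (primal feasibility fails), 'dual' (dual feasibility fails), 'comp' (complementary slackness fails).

Gradient of f: grad f(x) = Q x + c = (3, 6)
Constraint values g_i(x) = a_i^T x - b_i:
  g_1((0, -3)) = -3
  g_2((0, -3)) = 0
Stationarity residual: grad f(x) + sum_i lambda_i a_i = (3, -3)
  -> stationarity FAILS
Primal feasibility (all g_i <= 0): OK
Dual feasibility (all lambda_i >= 0): OK
Complementary slackness (lambda_i * g_i(x) = 0 for all i): OK

Verdict: the first failing condition is stationarity -> stat.

stat


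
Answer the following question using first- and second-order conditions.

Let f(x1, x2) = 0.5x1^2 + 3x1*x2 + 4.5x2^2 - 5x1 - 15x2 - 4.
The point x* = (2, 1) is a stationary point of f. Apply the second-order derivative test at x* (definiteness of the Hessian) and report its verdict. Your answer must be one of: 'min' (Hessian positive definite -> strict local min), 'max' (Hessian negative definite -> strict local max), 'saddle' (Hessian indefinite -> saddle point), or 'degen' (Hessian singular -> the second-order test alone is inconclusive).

Compute the Hessian H = grad^2 f:
  H = [[1, 3], [3, 9]]
Verify stationarity: grad f(x*) = H x* + g = (0, 0).
Eigenvalues of H: 0, 10.
H has a zero eigenvalue (singular; positive semidefinite but not definite), so H is neither positive definite, negative definite, nor indefinite. The second-order test alone is inconclusive -> degen.
(Indeed, f is constant along the null direction of H through x*, so x* is not a strict local extremum.)

degen


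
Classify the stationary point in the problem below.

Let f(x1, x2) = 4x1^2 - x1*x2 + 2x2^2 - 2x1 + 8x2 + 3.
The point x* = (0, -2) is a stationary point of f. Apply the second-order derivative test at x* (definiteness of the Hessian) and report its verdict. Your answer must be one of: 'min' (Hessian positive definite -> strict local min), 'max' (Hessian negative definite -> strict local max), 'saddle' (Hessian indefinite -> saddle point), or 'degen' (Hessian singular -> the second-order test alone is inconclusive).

Compute the Hessian H = grad^2 f:
  H = [[8, -1], [-1, 4]]
Verify stationarity: grad f(x*) = H x* + g = (0, 0).
Eigenvalues of H: 3.7639, 8.2361.
Both eigenvalues > 0, so H is positive definite -> x* is a strict local min.

min


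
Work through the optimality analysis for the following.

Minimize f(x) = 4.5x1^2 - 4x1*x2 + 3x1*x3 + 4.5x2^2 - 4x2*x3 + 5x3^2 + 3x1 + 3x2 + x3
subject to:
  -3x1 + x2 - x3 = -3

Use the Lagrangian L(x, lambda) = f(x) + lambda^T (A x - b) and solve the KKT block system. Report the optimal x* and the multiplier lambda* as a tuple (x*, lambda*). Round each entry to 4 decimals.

Form the Lagrangian:
  L(x, lambda) = (1/2) x^T Q x + c^T x + lambda^T (A x - b)
Stationarity (grad_x L = 0): Q x + c + A^T lambda = 0.
Primal feasibility: A x = b.

This gives the KKT block system:
  [ Q   A^T ] [ x     ]   [-c ]
  [ A    0  ] [ lambda ] = [ b ]

Solving the linear system:
  x*      = (0.8925, -0.4585, -0.1358)
  lambda* = (4.1528)
  f(x*)   = 6.8123

x* = (0.8925, -0.4585, -0.1358), lambda* = (4.1528)
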